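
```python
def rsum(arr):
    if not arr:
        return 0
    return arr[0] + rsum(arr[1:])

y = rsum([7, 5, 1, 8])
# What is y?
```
Call trace:
rsum(arr=[7, 5, 1, 8])
  rsum(arr=[5, 1, 8])
    rsum(arr=[1, 8])
      rsum(arr=[8])
        rsum(arr=[])
        -> return 0
      -> return 8
    -> return 9
  -> return 14
-> return 21

Final answer: 21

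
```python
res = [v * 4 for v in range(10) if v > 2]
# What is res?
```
Trace:
  v=0
  v=1
  v=2
  v=3
  v=4
  v=5
  v=6
  v=7
  v=8
  v=9
  res=[12, 16, 20, 24, 28, 32, 36]

Final answer: [12, 16, 20, 24, 28, 32, 36]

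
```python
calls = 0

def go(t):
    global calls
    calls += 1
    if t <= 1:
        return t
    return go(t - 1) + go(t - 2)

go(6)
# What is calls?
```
Call trace (a repeated sub-call is expanded the first time; later identical calls just restate its return value):
go(t=6)
  go(t=5)
    go(t=4)
      go(t=3)
        go(t=2)
          go(t=1)
          -> return 1
          go(t=0)
          -> return 0
        -> return 1
        go(t=1)
        -> return 1
      -> return 2
      go(t=2) -> return 1  (same call as traced above)
    -> return 3
    go(t=3) -> return 2  (same call as traced above)
  -> return 5
  go(t=4) -> return 3  (same call as traced above)
-> return 8

calls is incremented once per call, so count the calls in each subtree. Let C(t) = number of calls made by go(t).
C(0) = C(1) = 1 (base case, no recursion); C(t) = 1 + C(t - 1) + C(t - 2) otherwise.
C(2) = 1 + C(1) + C(0) = 1 + 1 + 1 = 3
C(3) = 1 + C(2) + C(1) = 1 + 3 + 1 = 5
C(4) = 1 + C(3) + C(2) = 1 + 5 + 3 = 9
C(5) = 1 + C(4) + C(3) = 1 + 9 + 5 = 15
C(6) = 1 + C(5) + C(4) = 1 + 15 + 9 = 25
calls = C(6) = 25

Final answer: 25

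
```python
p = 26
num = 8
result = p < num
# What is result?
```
Trace:
  p=26
  p=26, num=8
  p=26, num=8, result=False

Final answer: False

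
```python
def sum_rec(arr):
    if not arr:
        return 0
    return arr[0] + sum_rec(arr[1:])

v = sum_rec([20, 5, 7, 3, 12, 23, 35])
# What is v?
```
Call trace:
sum_rec(arr=[20, 5, 7, 3, 12, 23, 35])
  sum_rec(arr=[5, 7, 3, 12, 23, 35])
    sum_rec(arr=[7, 3, 12, 23, 35])
      sum_rec(arr=[3, 12, 23, 35])
        sum_rec(arr=[12, 23, 35])
          sum_rec(arr=[23, 35])
            sum_rec(arr=[35])
              sum_rec(arr=[])
              -> return 0
            -> return 35
          -> return 58
        -> return 70
      -> return 73
    -> return 80
  -> return 85
-> return 105

Final answer: 105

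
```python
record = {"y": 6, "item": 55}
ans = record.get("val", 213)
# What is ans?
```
Trace:
  record={'y': 6, 'item': 55}
  record={'y': 6, 'item': 55}, ans=213

Final answer: 213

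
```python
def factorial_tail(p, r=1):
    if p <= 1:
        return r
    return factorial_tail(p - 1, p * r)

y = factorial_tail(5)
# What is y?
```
Call trace:
factorial_tail(p=5, r=1)
  factorial_tail(p=4, r=5)
    factorial_tail(p=3, r=20)
      factorial_tail(p=2, r=60)
        factorial_tail(p=1, r=120)
        -> return 120
      -> return 120
    -> return 120
  -> return 120
-> return 120

Final answer: 120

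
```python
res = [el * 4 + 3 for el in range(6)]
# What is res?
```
Trace:
  el=0
  el=1
  el=2
  el=3
  el=4
  el=5
  res=[3, 7, 11, 15, 19, 23]

Final answer: [3, 7, 11, 15, 19, 23]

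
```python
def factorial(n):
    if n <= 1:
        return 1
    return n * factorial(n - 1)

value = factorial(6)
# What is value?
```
Call trace:
factorial(n=6)
  factorial(n=5)
    factorial(n=4)
      factorial(n=3)
        factorial(n=2)
          factorial(n=1)
          -> return 1
        -> return 2
      -> return 6
    -> return 24
  -> return 120
-> return 720

Final answer: 720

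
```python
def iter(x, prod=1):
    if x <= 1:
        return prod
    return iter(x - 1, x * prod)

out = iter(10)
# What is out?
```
Call trace:
iter(x=10, prod=1)
  iter(x=9, prod=10)
    iter(x=8, prod=90)
      iter(x=7, prod=720)
        iter(x=6, prod=5040)
          iter(x=5, prod=30240)
            iter(x=4, prod=151200)
              iter(x=3, prod=604800)
                iter(x=2, prod=1814400)
                  iter(x=1, prod=3628800)
                  -> return 3628800
                -> return 3628800
              -> return 3628800
            -> return 3628800
          -> return 3628800
        -> return 3628800
      -> return 3628800
    -> return 3628800
  -> return 3628800
-> return 3628800

Final answer: 3628800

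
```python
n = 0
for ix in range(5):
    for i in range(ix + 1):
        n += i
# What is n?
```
Trace:
  n=0
  n=0, ix=0, i=0
  n=0, ix=1, i=0
  n=1, ix=1, i=1
  n=1, ix=2, i=0
  n=2, ix=2, i=1
  n=4, ix=2, i=2
  n=4, ix=3, i=0
  n=5, ix=3, i=1
  n=7, ix=3, i=2
  n=10, ix=3, i=3
  n=10, ix=4, i=0
  n=11, ix=4, i=1
  n=13, ix=4, i=2
  n=16, ix=4, i=3
  n=20, ix=4, i=4

Final answer: 20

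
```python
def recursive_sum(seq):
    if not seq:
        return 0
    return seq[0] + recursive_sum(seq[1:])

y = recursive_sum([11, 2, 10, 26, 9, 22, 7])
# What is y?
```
Call trace:
recursive_sum(seq=[11, 2, 10, 26, 9, 22, 7])
  recursive_sum(seq=[2, 10, 26, 9, 22, 7])
    recursive_sum(seq=[10, 26, 9, 22, 7])
      recursive_sum(seq=[26, 9, 22, 7])
        recursive_sum(seq=[9, 22, 7])
          recursive_sum(seq=[22, 7])
            recursive_sum(seq=[7])
              recursive_sum(seq=[])
              -> return 0
            -> return 7
          -> return 29
        -> return 38
      -> return 64
    -> return 74
  -> return 76
-> return 87

Final answer: 87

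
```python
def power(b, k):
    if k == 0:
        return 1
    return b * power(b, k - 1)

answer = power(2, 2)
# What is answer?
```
Call trace:
power(b=2, k=2)
  power(b=2, k=1)
    power(b=2, k=0)
    -> return 1
  -> return 2
-> return 4

Final answer: 4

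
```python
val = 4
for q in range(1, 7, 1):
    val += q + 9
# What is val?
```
Trace:
  val=4
  val=14, q=1
  val=25, q=2
  val=37, q=3
  val=50, q=4
  val=64, q=5
  val=79, q=6

Final answer: 79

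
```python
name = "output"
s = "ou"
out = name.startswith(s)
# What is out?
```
Trace:
  name='output'
  name='output', s='ou'
  name='output', s='ou', out=True

Final answer: True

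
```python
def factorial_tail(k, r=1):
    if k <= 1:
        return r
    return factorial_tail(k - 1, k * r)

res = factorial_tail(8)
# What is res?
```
Call trace:
factorial_tail(k=8, r=1)
  factorial_tail(k=7, r=8)
    factorial_tail(k=6, r=56)
      factorial_tail(k=5, r=336)
        factorial_tail(k=4, r=1680)
          factorial_tail(k=3, r=6720)
            factorial_tail(k=2, r=20160)
              factorial_tail(k=1, r=40320)
              -> return 40320
            -> return 40320
          -> return 40320
        -> return 40320
      -> return 40320
    -> return 40320
  -> return 40320
-> return 40320

Final answer: 40320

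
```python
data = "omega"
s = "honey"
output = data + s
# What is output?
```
Trace:
  data='omega'
  data='omega', s='honey'
  data='omega', s='honey', output='omegahoney'

Final answer: 'omegahoney'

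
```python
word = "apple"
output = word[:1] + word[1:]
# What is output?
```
Trace:
  word='apple'
  word='apple', output='apple'

Final answer: 'apple'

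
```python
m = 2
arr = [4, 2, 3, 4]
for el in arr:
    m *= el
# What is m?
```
Trace:
  m=2
  m=8, el=4
  m=16, el=2
  m=48, el=3
  m=192, el=4

Final answer: 192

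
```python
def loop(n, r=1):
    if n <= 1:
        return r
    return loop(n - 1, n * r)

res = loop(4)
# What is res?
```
Call trace:
loop(n=4, r=1)
  loop(n=3, r=4)
    loop(n=2, r=12)
      loop(n=1, r=24)
      -> return 24
    -> return 24
  -> return 24
-> return 24

Final answer: 24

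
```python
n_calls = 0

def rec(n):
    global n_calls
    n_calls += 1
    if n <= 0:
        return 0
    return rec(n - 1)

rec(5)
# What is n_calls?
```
Call trace:
rec(n=5)
  rec(n=4)
    rec(n=3)
      rec(n=2)
        rec(n=1)
          rec(n=0)
          -> return 0
        -> return 0
      -> return 0
    -> return 0
  -> return 0
-> return 0

n_calls is incremented once per call. rec is entered once for each n = 5, 4, 3, 2, 1, 0 (the n <= 0 call returns without recursing), i.e. 5 + 1 calls.
n_calls = 6

Final answer: 6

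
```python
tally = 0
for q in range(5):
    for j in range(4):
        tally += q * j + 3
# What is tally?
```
Trace:
  tally=0
  tally=3, q=0, j=0
  tally=6, q=0, j=1
  tally=9, q=0, j=2
  tally=12, q=0, j=3
  tally=15, q=1, j=0
  tally=19, q=1, j=1
  tally=24, q=1, j=2
  tally=30, q=1, j=3
  tally=33, q=2, j=0
  tally=38, q=2, j=1
  tally=45, q=2, j=2
  tally=54, q=2, j=3
  tally=57, q=3, j=0
  tally=63, q=3, j=1
  tally=72, q=3, j=2
  tally=84, q=3, j=3
  tally=87, q=4, j=0
  tally=94, q=4, j=1
  tally=105, q=4, j=2
  tally=120, q=4, j=3

Final answer: 120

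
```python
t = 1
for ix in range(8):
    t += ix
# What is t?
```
Trace:
  t=1
  t=1, ix=0
  t=2, ix=1
  t=4, ix=2
  t=7, ix=3
  t=11, ix=4
  t=16, ix=5
  t=22, ix=6
  t=29, ix=7

Final answer: 29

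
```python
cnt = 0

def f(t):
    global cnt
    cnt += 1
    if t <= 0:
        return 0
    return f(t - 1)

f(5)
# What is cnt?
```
Call trace:
f(t=5)
  f(t=4)
    f(t=3)
      f(t=2)
        f(t=1)
          f(t=0)
          -> return 0
        -> return 0
      -> return 0
    -> return 0
  -> return 0
-> return 0

cnt is incremented once per call. f is entered once for each t = 5, 4, 3, 2, 1, 0 (the t <= 0 call returns without recursing), i.e. 5 + 1 calls.
cnt = 6

Final answer: 6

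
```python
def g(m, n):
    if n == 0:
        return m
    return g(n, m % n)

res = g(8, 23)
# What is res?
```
Call trace:
g(m=8, n=23)
  g(m=23, n=8)
    g(m=8, n=7)
      g(m=7, n=1)
        g(m=1, n=0)
        -> return 1
      -> return 1
    -> return 1
  -> return 1
-> return 1

Final answer: 1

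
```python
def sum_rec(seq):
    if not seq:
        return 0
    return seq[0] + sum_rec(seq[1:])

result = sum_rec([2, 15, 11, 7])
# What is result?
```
Call trace:
sum_rec(seq=[2, 15, 11, 7])
  sum_rec(seq=[15, 11, 7])
    sum_rec(seq=[11, 7])
      sum_rec(seq=[7])
        sum_rec(seq=[])
        -> return 0
      -> return 7
    -> return 18
  -> return 33
-> return 35

Final answer: 35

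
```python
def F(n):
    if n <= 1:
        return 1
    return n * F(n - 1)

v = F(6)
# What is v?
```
Call trace:
F(n=6)
  F(n=5)
    F(n=4)
      F(n=3)
        F(n=2)
          F(n=1)
          -> return 1
        -> return 2
      -> return 6
    -> return 24
  -> return 120
-> return 720

Final answer: 720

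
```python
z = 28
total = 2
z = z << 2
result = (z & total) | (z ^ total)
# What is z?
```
Trace:
  z=28
  z=28, total=2
  z=112, total=2
  z=112, total=2, result=114

Final answer: 112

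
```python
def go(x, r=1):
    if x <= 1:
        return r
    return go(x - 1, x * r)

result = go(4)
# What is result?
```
Call trace:
go(x=4, r=1)
  go(x=3, r=4)
    go(x=2, r=12)
      go(x=1, r=24)
      -> return 24
    -> return 24
  -> return 24
-> return 24

Final answer: 24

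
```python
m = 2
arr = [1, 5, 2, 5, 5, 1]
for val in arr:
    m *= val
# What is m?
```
Trace:
  m=2
  m=2, val=1
  m=10, val=5
  m=20, val=2
  m=100, val=5
  m=500, val=5
  m=500, val=1

Final answer: 500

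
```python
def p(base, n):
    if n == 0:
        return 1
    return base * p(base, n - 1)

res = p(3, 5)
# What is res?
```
Call trace:
p(base=3, n=5)
  p(base=3, n=4)
    p(base=3, n=3)
      p(base=3, n=2)
        p(base=3, n=1)
          p(base=3, n=0)
          -> return 1
        -> return 3
      -> return 9
    -> return 27
  -> return 81
-> return 243

Final answer: 243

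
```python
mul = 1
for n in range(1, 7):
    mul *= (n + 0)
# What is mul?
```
Trace:
  mul=1
  mul=1, n=1
  mul=2, n=2
  mul=6, n=3
  mul=24, n=4
  mul=120, n=5
  mul=720, n=6

Final answer: 720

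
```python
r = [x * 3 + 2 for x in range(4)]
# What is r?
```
Trace:
  x=0
  x=1
  x=2
  x=3
  r=[2, 5, 8, 11]

Final answer: [2, 5, 8, 11]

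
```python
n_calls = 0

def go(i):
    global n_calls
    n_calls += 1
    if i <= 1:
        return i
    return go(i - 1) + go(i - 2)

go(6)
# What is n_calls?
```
Call trace (a repeated sub-call is expanded the first time; later identical calls just restate its return value):
go(i=6)
  go(i=5)
    go(i=4)
      go(i=3)
        go(i=2)
          go(i=1)
          -> return 1
          go(i=0)
          -> return 0
        -> return 1
        go(i=1)
        -> return 1
      -> return 2
      go(i=2) -> return 1  (same call as traced above)
    -> return 3
    go(i=3) -> return 2  (same call as traced above)
  -> return 5
  go(i=4) -> return 3  (same call as traced above)
-> return 8

n_calls is incremented once per call, so count the calls in each subtree. Let C(i) = number of calls made by go(i).
C(0) = C(1) = 1 (base case, no recursion); C(i) = 1 + C(i - 1) + C(i - 2) otherwise.
C(2) = 1 + C(1) + C(0) = 1 + 1 + 1 = 3
C(3) = 1 + C(2) + C(1) = 1 + 3 + 1 = 5
C(4) = 1 + C(3) + C(2) = 1 + 5 + 3 = 9
C(5) = 1 + C(4) + C(3) = 1 + 9 + 5 = 15
C(6) = 1 + C(5) + C(4) = 1 + 15 + 9 = 25
n_calls = C(6) = 25

Final answer: 25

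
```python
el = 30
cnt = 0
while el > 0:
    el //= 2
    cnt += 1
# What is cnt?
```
Trace:
  el=30
  el=30, cnt=0
  el=15, cnt=1
  el=7, cnt=2
  el=3, cnt=3
  el=1, cnt=4
  el=0, cnt=5

Final answer: 5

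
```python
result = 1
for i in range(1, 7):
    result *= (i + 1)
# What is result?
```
Trace:
  result=1
  result=2, i=1
  result=6, i=2
  result=24, i=3
  result=120, i=4
  result=720, i=5
  result=5040, i=6

Final answer: 5040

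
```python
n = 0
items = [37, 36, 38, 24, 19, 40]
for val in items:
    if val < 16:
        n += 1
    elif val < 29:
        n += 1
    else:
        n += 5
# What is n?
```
Trace:
  n=0
  n=5, val=37
  n=10, val=36
  n=15, val=38
  n=16, val=24
  n=17, val=19
  n=22, val=40

Final answer: 22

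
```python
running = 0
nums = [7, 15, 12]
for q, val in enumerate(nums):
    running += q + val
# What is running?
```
Trace:
  running=0
  running=7, q=0, val=7
  running=23, q=1, val=15
  running=37, q=2, val=12

Final answer: 37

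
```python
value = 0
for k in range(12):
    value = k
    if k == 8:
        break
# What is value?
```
Trace:
  value=0
  value=0, k=0
  value=1, k=1
  value=2, k=2
  value=3, k=3
  value=4, k=4
  value=5, k=5
  value=6, k=6
  value=7, k=7
  value=8, k=8

Final answer: 8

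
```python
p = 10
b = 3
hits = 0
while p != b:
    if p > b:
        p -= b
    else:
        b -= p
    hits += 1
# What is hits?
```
Trace:
  p=10
  p=10, b=3
  p=10, b=3, hits=0
  p=7, b=3, hits=1
  p=4, b=3, hits=2
  p=1, b=3, hits=3
  p=1, b=2, hits=4
  p=1, b=1, hits=5

Final answer: 5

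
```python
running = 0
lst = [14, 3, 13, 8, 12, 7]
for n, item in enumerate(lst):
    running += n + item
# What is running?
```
Trace:
  running=0
  running=14, n=0, item=14
  running=18, n=1, item=3
  running=33, n=2, item=13
  running=44, n=3, item=8
  running=60, n=4, item=12
  running=72, n=5, item=7

Final answer: 72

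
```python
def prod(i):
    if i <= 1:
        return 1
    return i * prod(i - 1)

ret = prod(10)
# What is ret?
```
Call trace:
prod(i=10)
  prod(i=9)
    prod(i=8)
      prod(i=7)
        prod(i=6)
          prod(i=5)
            prod(i=4)
              prod(i=3)
                prod(i=2)
                  prod(i=1)
                  -> return 1
                -> return 2
              -> return 6
            -> return 24
          -> return 120
        -> return 720
      -> return 5040
    -> return 40320
  -> return 362880
-> return 3628800

Final answer: 3628800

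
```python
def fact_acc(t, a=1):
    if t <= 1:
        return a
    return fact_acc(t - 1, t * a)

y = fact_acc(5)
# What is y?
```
Call trace:
fact_acc(t=5, a=1)
  fact_acc(t=4, a=5)
    fact_acc(t=3, a=20)
      fact_acc(t=2, a=60)
        fact_acc(t=1, a=120)
        -> return 120
      -> return 120
    -> return 120
  -> return 120
-> return 120

Final answer: 120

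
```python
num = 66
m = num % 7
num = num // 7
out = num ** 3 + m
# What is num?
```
Trace:
  num=66
  num=66, m=3
  num=9, m=3
  num=9, m=3, out=732

Final answer: 9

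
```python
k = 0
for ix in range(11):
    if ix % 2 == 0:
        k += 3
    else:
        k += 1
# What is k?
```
Trace:
  k=0
  k=3, ix=0
  k=4, ix=1
  k=7, ix=2
  k=8, ix=3
  k=11, ix=4
  k=12, ix=5
  k=15, ix=6
  k=16, ix=7
  k=19, ix=8
  k=20, ix=9
  k=23, ix=10

Final answer: 23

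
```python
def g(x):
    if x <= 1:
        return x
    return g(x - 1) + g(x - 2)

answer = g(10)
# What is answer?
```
Call trace (a repeated sub-call is expanded the first time; later identical calls just restate its return value):
g(x=10)
  g(x=9)
    g(x=8)
      g(x=7)
        g(x=6)
          g(x=5)
            g(x=4)
              g(x=3)
                g(x=2)
                  g(x=1)
                  -> return 1
                  g(x=0)
                  -> return 0
                -> return 1
                g(x=1)
                -> return 1
              -> return 2
              g(x=2) -> return 1  (same call as traced above)
            -> return 3
            g(x=3) -> return 2  (same call as traced above)
          -> return 5
          g(x=4) -> return 3  (same call as traced above)
        -> return 8
        g(x=5) -> return 5  (same call as traced above)
      -> return 13
      g(x=6) -> return 8  (same call as traced above)
    -> return 21
    g(x=7) -> return 13  (same call as traced above)
  -> return 34
  g(x=8) -> return 21  (same call as traced above)
-> return 55

Final answer: 55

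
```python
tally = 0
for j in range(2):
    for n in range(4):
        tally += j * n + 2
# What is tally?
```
Trace:
  tally=0
  tally=2, j=0, n=0
  tally=4, j=0, n=1
  tally=6, j=0, n=2
  tally=8, j=0, n=3
  tally=10, j=1, n=0
  tally=13, j=1, n=1
  tally=17, j=1, n=2
  tally=22, j=1, n=3

Final answer: 22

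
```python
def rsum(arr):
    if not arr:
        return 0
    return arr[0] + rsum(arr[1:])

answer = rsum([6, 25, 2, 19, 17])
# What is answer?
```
Call trace:
rsum(arr=[6, 25, 2, 19, 17])
  rsum(arr=[25, 2, 19, 17])
    rsum(arr=[2, 19, 17])
      rsum(arr=[19, 17])
        rsum(arr=[17])
          rsum(arr=[])
          -> return 0
        -> return 17
      -> return 36
    -> return 38
  -> return 63
-> return 69

Final answer: 69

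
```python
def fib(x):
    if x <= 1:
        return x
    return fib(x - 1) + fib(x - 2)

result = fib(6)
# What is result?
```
Call trace (a repeated sub-call is expanded the first time; later identical calls just restate its return value):
fib(x=6)
  fib(x=5)
    fib(x=4)
      fib(x=3)
        fib(x=2)
          fib(x=1)
          -> return 1
          fib(x=0)
          -> return 0
        -> return 1
        fib(x=1)
        -> return 1
      -> return 2
      fib(x=2) -> return 1  (same call as traced above)
    -> return 3
    fib(x=3) -> return 2  (same call as traced above)
  -> return 5
  fib(x=4) -> return 3  (same call as traced above)
-> return 8

Final answer: 8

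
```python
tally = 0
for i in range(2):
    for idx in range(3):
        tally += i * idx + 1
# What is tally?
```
Trace:
  tally=0
  tally=1, i=0, idx=0
  tally=2, i=0, idx=1
  tally=3, i=0, idx=2
  tally=4, i=1, idx=0
  tally=6, i=1, idx=1
  tally=9, i=1, idx=2

Final answer: 9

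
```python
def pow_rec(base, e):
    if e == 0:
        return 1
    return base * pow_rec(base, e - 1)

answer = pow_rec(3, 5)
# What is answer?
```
Call trace:
pow_rec(base=3, e=5)
  pow_rec(base=3, e=4)
    pow_rec(base=3, e=3)
      pow_rec(base=3, e=2)
        pow_rec(base=3, e=1)
          pow_rec(base=3, e=0)
          -> return 1
        -> return 3
      -> return 9
    -> return 27
  -> return 81
-> return 243

Final answer: 243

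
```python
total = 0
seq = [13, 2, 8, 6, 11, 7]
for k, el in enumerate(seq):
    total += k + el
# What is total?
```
Trace:
  total=0
  total=13, k=0, el=13
  total=16, k=1, el=2
  total=26, k=2, el=8
  total=35, k=3, el=6
  total=50, k=4, el=11
  total=62, k=5, el=7

Final answer: 62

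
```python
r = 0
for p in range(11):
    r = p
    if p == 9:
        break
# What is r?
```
Trace:
  r=0
  r=0, p=0
  r=1, p=1
  r=2, p=2
  r=3, p=3
  r=4, p=4
  r=5, p=5
  r=6, p=6
  r=7, p=7
  r=8, p=8
  r=9, p=9

Final answer: 9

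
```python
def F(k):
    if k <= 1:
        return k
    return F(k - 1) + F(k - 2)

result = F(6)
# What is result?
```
Call trace (a repeated sub-call is expanded the first time; later identical calls just restate its return value):
F(k=6)
  F(k=5)
    F(k=4)
      F(k=3)
        F(k=2)
          F(k=1)
          -> return 1
          F(k=0)
          -> return 0
        -> return 1
        F(k=1)
        -> return 1
      -> return 2
      F(k=2) -> return 1  (same call as traced above)
    -> return 3
    F(k=3) -> return 2  (same call as traced above)
  -> return 5
  F(k=4) -> return 3  (same call as traced above)
-> return 8

Final answer: 8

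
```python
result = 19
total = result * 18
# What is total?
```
Trace:
  result=19
  result=19, total=342

Final answer: 342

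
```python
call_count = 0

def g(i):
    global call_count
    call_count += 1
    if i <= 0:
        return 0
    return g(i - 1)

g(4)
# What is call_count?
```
Call trace:
g(i=4)
  g(i=3)
    g(i=2)
      g(i=1)
        g(i=0)
        -> return 0
      -> return 0
    -> return 0
  -> return 0
-> return 0

call_count is incremented once per call. g is entered once for each i = 4, 3, 2, 1, 0 (the i <= 0 call returns without recursing), i.e. 4 + 1 calls.
call_count = 5

Final answer: 5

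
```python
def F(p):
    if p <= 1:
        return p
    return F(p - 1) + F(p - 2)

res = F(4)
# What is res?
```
Call trace (a repeated sub-call is expanded the first time; later identical calls just restate its return value):
F(p=4)
  F(p=3)
    F(p=2)
      F(p=1)
      -> return 1
      F(p=0)
      -> return 0
    -> return 1
    F(p=1)
    -> return 1
  -> return 2
  F(p=2) -> return 1  (same call as traced above)
-> return 3

Final answer: 3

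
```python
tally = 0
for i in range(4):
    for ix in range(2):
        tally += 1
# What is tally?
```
Trace:
  tally=0
  tally=1, i=0, ix=0
  tally=2, i=0, ix=1
  tally=3, i=1, ix=0
  tally=4, i=1, ix=1
  tally=5, i=2, ix=0
  tally=6, i=2, ix=1
  tally=7, i=3, ix=0
  tally=8, i=3, ix=1

Final answer: 8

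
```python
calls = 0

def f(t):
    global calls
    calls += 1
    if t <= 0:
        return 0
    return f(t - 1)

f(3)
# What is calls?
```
Call trace:
f(t=3)
  f(t=2)
    f(t=1)
      f(t=0)
      -> return 0
    -> return 0
  -> return 0
-> return 0

calls is incremented once per call. f is entered once for each t = 3, 2, 1, 0 (the t <= 0 call returns without recursing), i.e. 3 + 1 calls.
calls = 4

Final answer: 4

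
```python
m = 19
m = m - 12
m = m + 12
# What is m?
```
Trace:
  m=19
  m=7
  m=19

Final answer: 19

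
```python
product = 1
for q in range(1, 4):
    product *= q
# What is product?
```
Trace:
  product=1
  product=1, q=1
  product=2, q=2
  product=6, q=3

Final answer: 6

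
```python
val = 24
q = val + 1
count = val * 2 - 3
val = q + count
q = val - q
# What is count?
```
Trace:
  val=24
  val=24, q=25
  val=24, q=25, count=45
  val=70, q=25, count=45
  val=70, q=45, count=45

Final answer: 45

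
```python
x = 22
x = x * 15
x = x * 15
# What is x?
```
Trace:
  x=22
  x=330
  x=4950

Final answer: 4950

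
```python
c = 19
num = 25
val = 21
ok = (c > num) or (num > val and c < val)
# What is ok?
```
Trace:
  c=19
  c=19, num=25
  c=19, num=25, val=21
  c=19, num=25, val=21, ok=True

Final answer: True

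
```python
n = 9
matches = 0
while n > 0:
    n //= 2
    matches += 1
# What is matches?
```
Trace:
  n=9
  n=9, matches=0
  n=4, matches=1
  n=2, matches=2
  n=1, matches=3
  n=0, matches=4

Final answer: 4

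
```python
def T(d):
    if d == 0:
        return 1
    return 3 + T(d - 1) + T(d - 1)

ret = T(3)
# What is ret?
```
Call trace (a repeated sub-call is expanded the first time; later identical calls just restate its return value):
T(d=3)
  T(d=2)
    T(d=1)
      T(d=0)
      -> return 1
      T(d=0)
      -> return 1
    -> return 5
    T(d=1) -> return 5  (same call as traced above)
  -> return 13
  T(d=2) -> return 13  (same call as traced above)
-> return 29

Final answer: 29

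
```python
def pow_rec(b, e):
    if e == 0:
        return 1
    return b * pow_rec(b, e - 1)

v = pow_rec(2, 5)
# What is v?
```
Call trace:
pow_rec(b=2, e=5)
  pow_rec(b=2, e=4)
    pow_rec(b=2, e=3)
      pow_rec(b=2, e=2)
        pow_rec(b=2, e=1)
          pow_rec(b=2, e=0)
          -> return 1
        -> return 2
      -> return 4
    -> return 8
  -> return 16
-> return 32

Final answer: 32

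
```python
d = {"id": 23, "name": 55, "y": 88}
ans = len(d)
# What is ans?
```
Trace:
  d={'id': 23, 'name': 55, 'y': 88}
  d={'id': 23, 'name': 55, 'y': 88}, ans=3

Final answer: 3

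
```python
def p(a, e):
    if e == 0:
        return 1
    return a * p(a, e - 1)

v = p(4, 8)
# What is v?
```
Call trace:
p(a=4, e=8)
  p(a=4, e=7)
    p(a=4, e=6)
      p(a=4, e=5)
        p(a=4, e=4)
          p(a=4, e=3)
            p(a=4, e=2)
              p(a=4, e=1)
                p(a=4, e=0)
                -> return 1
              -> return 4
            -> return 16
          -> return 64
        -> return 256
      -> return 1024
    -> return 4096
  -> return 16384
-> return 65536

Final answer: 65536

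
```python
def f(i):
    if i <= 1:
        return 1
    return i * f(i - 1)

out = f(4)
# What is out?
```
Call trace:
f(i=4)
  f(i=3)
    f(i=2)
      f(i=1)
      -> return 1
    -> return 2
  -> return 6
-> return 24

Final answer: 24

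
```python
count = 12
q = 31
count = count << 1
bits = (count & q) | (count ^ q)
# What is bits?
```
Trace:
  count=12
  count=12, q=31
  count=24, q=31
  count=24, q=31, bits=31

Final answer: 31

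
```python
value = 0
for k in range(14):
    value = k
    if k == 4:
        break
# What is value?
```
Trace:
  value=0
  value=0, k=0
  value=1, k=1
  value=2, k=2
  value=3, k=3
  value=4, k=4

Final answer: 4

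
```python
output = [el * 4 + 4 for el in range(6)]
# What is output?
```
Trace:
  el=0
  el=1
  el=2
  el=3
  el=4
  el=5
  output=[4, 8, 12, 16, 20, 24]

Final answer: [4, 8, 12, 16, 20, 24]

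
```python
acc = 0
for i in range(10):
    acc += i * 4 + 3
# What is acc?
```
Trace:
  acc=0
  acc=3, i=0
  acc=10, i=1
  acc=21, i=2
  acc=36, i=3
  acc=55, i=4
  acc=78, i=5
  acc=105, i=6
  acc=136, i=7
  acc=171, i=8
  acc=210, i=9

Final answer: 210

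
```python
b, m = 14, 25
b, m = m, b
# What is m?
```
Trace:
  b=14, m=25
  b=25, m=14

Final answer: 14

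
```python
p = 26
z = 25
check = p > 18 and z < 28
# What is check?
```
Trace:
  p=26
  p=26, z=25
  p=26, z=25, check=True

Final answer: True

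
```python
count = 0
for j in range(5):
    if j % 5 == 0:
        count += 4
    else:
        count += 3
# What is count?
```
Trace:
  count=0
  count=4, j=0
  count=7, j=1
  count=10, j=2
  count=13, j=3
  count=16, j=4

Final answer: 16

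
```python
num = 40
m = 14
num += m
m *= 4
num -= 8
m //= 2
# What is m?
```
Trace:
  num=40
  num=40, m=14
  num=54, m=14
  num=54, m=56
  num=46, m=56
  num=46, m=28

Final answer: 28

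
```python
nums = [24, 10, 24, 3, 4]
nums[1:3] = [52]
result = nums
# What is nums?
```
Trace:
  nums=[24, 10, 24, 3, 4]
  nums=[24, 52, 3, 4]
  nums=[24, 52, 3, 4], result=[24, 52, 3, 4]

Final answer: [24, 52, 3, 4]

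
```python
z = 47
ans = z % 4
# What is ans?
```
Trace:
  z=47
  z=47, ans=3

Final answer: 3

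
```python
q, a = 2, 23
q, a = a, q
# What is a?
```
Trace:
  q=2, a=23
  q=23, a=2

Final answer: 2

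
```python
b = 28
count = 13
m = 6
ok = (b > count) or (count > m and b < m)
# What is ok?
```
Trace:
  b=28
  b=28, count=13
  b=28, count=13, m=6
  b=28, count=13, m=6, ok=True

Final answer: True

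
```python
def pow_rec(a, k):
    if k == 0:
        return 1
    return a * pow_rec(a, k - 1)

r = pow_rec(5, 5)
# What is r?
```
Call trace:
pow_rec(a=5, k=5)
  pow_rec(a=5, k=4)
    pow_rec(a=5, k=3)
      pow_rec(a=5, k=2)
        pow_rec(a=5, k=1)
          pow_rec(a=5, k=0)
          -> return 1
        -> return 5
      -> return 25
    -> return 125
  -> return 625
-> return 3125

Final answer: 3125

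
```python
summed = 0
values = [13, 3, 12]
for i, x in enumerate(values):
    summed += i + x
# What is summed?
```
Trace:
  summed=0
  summed=13, i=0, x=13
  summed=17, i=1, x=3
  summed=31, i=2, x=12

Final answer: 31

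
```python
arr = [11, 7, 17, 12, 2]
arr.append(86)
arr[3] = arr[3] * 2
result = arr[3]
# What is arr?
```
Trace:
  arr=[11, 7, 17, 12, 2]
  arr=[11, 7, 17, 12, 2, 86]
  arr=[11, 7, 17, 24, 2, 86]
  arr=[11, 7, 17, 24, 2, 86], result=24

Final answer: [11, 7, 17, 24, 2, 86]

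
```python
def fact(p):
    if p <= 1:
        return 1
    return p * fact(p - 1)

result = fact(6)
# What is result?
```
Call trace:
fact(p=6)
  fact(p=5)
    fact(p=4)
      fact(p=3)
        fact(p=2)
          fact(p=1)
          -> return 1
        -> return 2
      -> return 6
    -> return 24
  -> return 120
-> return 720

Final answer: 720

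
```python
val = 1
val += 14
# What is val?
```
Trace:
  val=1
  val=15

Final answer: 15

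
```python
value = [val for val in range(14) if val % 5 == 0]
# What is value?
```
Trace:
  val=0
  val=1
  val=2
  val=3
  val=4
  val=5
  val=6
  val=7
  val=8
  val=9
  val=10
  val=11
  val=12
  val=13
  value=[0, 5, 10]

Final answer: [0, 5, 10]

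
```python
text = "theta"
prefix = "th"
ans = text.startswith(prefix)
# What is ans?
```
Trace:
  text='theta'
  text='theta', prefix='th'
  text='theta', prefix='th', ans=True

Final answer: True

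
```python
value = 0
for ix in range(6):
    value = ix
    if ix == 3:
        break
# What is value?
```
Trace:
  value=0
  value=0, ix=0
  value=1, ix=1
  value=2, ix=2
  value=3, ix=3

Final answer: 3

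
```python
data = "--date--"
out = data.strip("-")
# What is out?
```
Trace:
  data='--date--'
  data='--date--', out='date'

Final answer: 'date'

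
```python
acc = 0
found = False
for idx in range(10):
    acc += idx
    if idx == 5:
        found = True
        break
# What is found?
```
Trace:
  acc=0
  acc=0, found=False
  acc=0, found=False, idx=0
  acc=1, found=False, idx=1
  acc=3, found=False, idx=2
  acc=6, found=False, idx=3
  acc=10, found=False, idx=4
  acc=15, found=True, idx=5

Final answer: True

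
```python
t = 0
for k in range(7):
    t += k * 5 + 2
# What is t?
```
Trace:
  t=0
  t=2, k=0
  t=9, k=1
  t=21, k=2
  t=38, k=3
  t=60, k=4
  t=87, k=5
  t=119, k=6

Final answer: 119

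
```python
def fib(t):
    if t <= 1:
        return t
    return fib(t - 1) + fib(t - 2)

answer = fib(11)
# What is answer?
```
Call trace (a repeated sub-call is expanded the first time; later identical calls just restate its return value):
fib(t=11)
  fib(t=10)
    fib(t=9)
      fib(t=8)
        fib(t=7)
          fib(t=6)
            fib(t=5)
              fib(t=4)
                fib(t=3)
                  fib(t=2)
                    fib(t=1)
                    -> return 1
                    fib(t=0)
                    -> return 0
                  -> return 1
                  fib(t=1)
                  -> return 1
                -> return 2
                fib(t=2) -> return 1  (same call as traced above)
              -> return 3
              fib(t=3) -> return 2  (same call as traced above)
            -> return 5
            fib(t=4) -> return 3  (same call as traced above)
          -> return 8
          fib(t=5) -> return 5  (same call as traced above)
        -> return 13
        fib(t=6) -> return 8  (same call as traced above)
      -> return 21
      fib(t=7) -> return 13  (same call as traced above)
    -> return 34
    fib(t=8) -> return 21  (same call as traced above)
  -> return 55
  fib(t=9) -> return 34  (same call as traced above)
-> return 89

Final answer: 89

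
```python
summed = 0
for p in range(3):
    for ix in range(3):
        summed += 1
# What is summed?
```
Trace:
  summed=0
  summed=1, p=0, ix=0
  summed=2, p=0, ix=1
  summed=3, p=0, ix=2
  summed=4, p=1, ix=0
  summed=5, p=1, ix=1
  summed=6, p=1, ix=2
  summed=7, p=2, ix=0
  summed=8, p=2, ix=1
  summed=9, p=2, ix=2

Final answer: 9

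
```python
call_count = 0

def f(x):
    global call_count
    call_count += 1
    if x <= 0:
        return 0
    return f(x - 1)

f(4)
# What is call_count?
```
Call trace:
f(x=4)
  f(x=3)
    f(x=2)
      f(x=1)
        f(x=0)
        -> return 0
      -> return 0
    -> return 0
  -> return 0
-> return 0

call_count is incremented once per call. f is entered once for each x = 4, 3, 2, 1, 0 (the x <= 0 call returns without recursing), i.e. 4 + 1 calls.
call_count = 5

Final answer: 5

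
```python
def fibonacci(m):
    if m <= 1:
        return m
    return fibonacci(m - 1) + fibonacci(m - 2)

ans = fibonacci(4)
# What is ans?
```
Call trace (a repeated sub-call is expanded the first time; later identical calls just restate its return value):
fibonacci(m=4)
  fibonacci(m=3)
    fibonacci(m=2)
      fibonacci(m=1)
      -> return 1
      fibonacci(m=0)
      -> return 0
    -> return 1
    fibonacci(m=1)
    -> return 1
  -> return 2
  fibonacci(m=2) -> return 1  (same call as traced above)
-> return 3

Final answer: 3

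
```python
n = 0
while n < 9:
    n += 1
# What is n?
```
Trace:
  n=0
  n=1
  n=2
  n=3
  n=4
  n=5
  n=6
  n=7
  n=8
  n=9

Final answer: 9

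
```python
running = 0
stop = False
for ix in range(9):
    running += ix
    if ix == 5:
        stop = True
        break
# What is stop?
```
Trace:
  running=0
  running=0, stop=False
  running=0, stop=False, ix=0
  running=1, stop=False, ix=1
  running=3, stop=False, ix=2
  running=6, stop=False, ix=3
  running=10, stop=False, ix=4
  running=15, stop=True, ix=5

Final answer: True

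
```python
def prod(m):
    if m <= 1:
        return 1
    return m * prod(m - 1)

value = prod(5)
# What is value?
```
Call trace:
prod(m=5)
  prod(m=4)
    prod(m=3)
      prod(m=2)
        prod(m=1)
        -> return 1
      -> return 2
    -> return 6
  -> return 24
-> return 120

Final answer: 120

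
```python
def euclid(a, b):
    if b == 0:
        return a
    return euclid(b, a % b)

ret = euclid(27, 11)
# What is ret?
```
Call trace:
euclid(a=27, b=11)
  euclid(a=11, b=5)
    euclid(a=5, b=1)
      euclid(a=1, b=0)
      -> return 1
    -> return 1
  -> return 1
-> return 1

Final answer: 1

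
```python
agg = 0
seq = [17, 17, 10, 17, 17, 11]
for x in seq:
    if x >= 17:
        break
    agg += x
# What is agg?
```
Trace:
  agg=0
  agg=0, x=17

Final answer: 0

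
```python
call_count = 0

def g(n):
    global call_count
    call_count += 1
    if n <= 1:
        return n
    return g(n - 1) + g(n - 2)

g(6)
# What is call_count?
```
Call trace (a repeated sub-call is expanded the first time; later identical calls just restate its return value):
g(n=6)
  g(n=5)
    g(n=4)
      g(n=3)
        g(n=2)
          g(n=1)
          -> return 1
          g(n=0)
          -> return 0
        -> return 1
        g(n=1)
        -> return 1
      -> return 2
      g(n=2) -> return 1  (same call as traced above)
    -> return 3
    g(n=3) -> return 2  (same call as traced above)
  -> return 5
  g(n=4) -> return 3  (same call as traced above)
-> return 8

call_count is incremented once per call, so count the calls in each subtree. Let C(n) = number of calls made by g(n).
C(0) = C(1) = 1 (base case, no recursion); C(n) = 1 + C(n - 1) + C(n - 2) otherwise.
C(2) = 1 + C(1) + C(0) = 1 + 1 + 1 = 3
C(3) = 1 + C(2) + C(1) = 1 + 3 + 1 = 5
C(4) = 1 + C(3) + C(2) = 1 + 5 + 3 = 9
C(5) = 1 + C(4) + C(3) = 1 + 9 + 5 = 15
C(6) = 1 + C(5) + C(4) = 1 + 15 + 9 = 25
call_count = C(6) = 25

Final answer: 25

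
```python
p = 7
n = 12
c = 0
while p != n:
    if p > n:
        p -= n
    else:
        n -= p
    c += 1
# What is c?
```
Trace:
  p=7
  p=7, n=12
  p=7, n=12, c=0
  p=7, n=5, c=1
  p=2, n=5, c=2
  p=2, n=3, c=3
  p=2, n=1, c=4
  p=1, n=1, c=5

Final answer: 5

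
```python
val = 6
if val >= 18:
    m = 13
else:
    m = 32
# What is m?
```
Trace:
  val=6
  val=6, m=32

Final answer: 32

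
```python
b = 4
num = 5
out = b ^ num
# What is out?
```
Trace:
  b=4
  b=4, num=5
  b=4, num=5, out=1

Final answer: 1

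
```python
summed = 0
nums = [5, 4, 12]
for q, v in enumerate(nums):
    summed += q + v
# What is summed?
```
Trace:
  summed=0
  summed=5, q=0, v=5
  summed=10, q=1, v=4
  summed=24, q=2, v=12

Final answer: 24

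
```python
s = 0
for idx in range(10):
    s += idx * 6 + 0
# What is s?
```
Trace:
  s=0
  s=0, idx=0
  s=6, idx=1
  s=18, idx=2
  s=36, idx=3
  s=60, idx=4
  s=90, idx=5
  s=126, idx=6
  s=168, idx=7
  s=216, idx=8
  s=270, idx=9

Final answer: 270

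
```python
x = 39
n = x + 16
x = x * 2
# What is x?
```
Trace:
  x=39
  x=39, n=55
  x=78, n=55

Final answer: 78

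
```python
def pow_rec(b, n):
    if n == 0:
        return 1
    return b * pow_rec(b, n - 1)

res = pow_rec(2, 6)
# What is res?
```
Call trace:
pow_rec(b=2, n=6)
  pow_rec(b=2, n=5)
    pow_rec(b=2, n=4)
      pow_rec(b=2, n=3)
        pow_rec(b=2, n=2)
          pow_rec(b=2, n=1)
            pow_rec(b=2, n=0)
            -> return 1
          -> return 2
        -> return 4
      -> return 8
    -> return 16
  -> return 32
-> return 64

Final answer: 64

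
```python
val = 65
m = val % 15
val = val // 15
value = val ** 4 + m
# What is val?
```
Trace:
  val=65
  val=65, m=5
  val=4, m=5
  val=4, m=5, value=261

Final answer: 4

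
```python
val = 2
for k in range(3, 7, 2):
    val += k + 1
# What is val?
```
Trace:
  val=2
  val=6, k=3
  val=12, k=5

Final answer: 12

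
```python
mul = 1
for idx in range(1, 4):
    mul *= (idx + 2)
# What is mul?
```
Trace:
  mul=1
  mul=3, idx=1
  mul=12, idx=2
  mul=60, idx=3

Final answer: 60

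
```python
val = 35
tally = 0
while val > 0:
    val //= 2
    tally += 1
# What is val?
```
Trace:
  val=35
  val=35, tally=0
  val=17, tally=1
  val=8, tally=2
  val=4, tally=3
  val=2, tally=4
  val=1, tally=5
  val=0, tally=6

Final answer: 0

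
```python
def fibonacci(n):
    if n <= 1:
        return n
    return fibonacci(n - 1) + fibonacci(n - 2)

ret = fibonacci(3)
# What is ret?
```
Call trace:
fibonacci(n=3)
  fibonacci(n=2)
    fibonacci(n=1)
    -> return 1
    fibonacci(n=0)
    -> return 0
  -> return 1
  fibonacci(n=1)
  -> return 1
-> return 2

Final answer: 2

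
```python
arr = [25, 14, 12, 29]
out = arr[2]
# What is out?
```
Trace:
  arr=[25, 14, 12, 29]
  arr=[25, 14, 12, 29], out=12

Final answer: 12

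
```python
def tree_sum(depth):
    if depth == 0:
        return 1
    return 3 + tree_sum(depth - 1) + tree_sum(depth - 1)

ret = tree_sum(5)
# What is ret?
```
Call trace (a repeated sub-call is expanded the first time; later identical calls just restate its return value):
tree_sum(depth=5)
  tree_sum(depth=4)
    tree_sum(depth=3)
      tree_sum(depth=2)
        tree_sum(depth=1)
          tree_sum(depth=0)
          -> return 1
          tree_sum(depth=0)
          -> return 1
        -> return 5
        tree_sum(depth=1) -> return 5  (same call as traced above)
      -> return 13
      tree_sum(depth=2) -> return 13  (same call as traced above)
    -> return 29
    tree_sum(depth=3) -> return 29  (same call as traced above)
  -> return 61
  tree_sum(depth=4) -> return 61  (same call as traced above)
-> return 125

Final answer: 125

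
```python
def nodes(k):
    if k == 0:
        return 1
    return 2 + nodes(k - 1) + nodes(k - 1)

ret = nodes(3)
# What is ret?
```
Call trace (a repeated sub-call is expanded the first time; later identical calls just restate its return value):
nodes(k=3)
  nodes(k=2)
    nodes(k=1)
      nodes(k=0)
      -> return 1
      nodes(k=0)
      -> return 1
    -> return 4
    nodes(k=1) -> return 4  (same call as traced above)
  -> return 10
  nodes(k=2) -> return 10  (same call as traced above)
-> return 22

Final answer: 22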